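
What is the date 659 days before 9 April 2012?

June 20, 2010

−366 (one year; includes Feb 29, 2012) → Apr 9, 2011 (293 left).
−9 → Mar 31, 2011 (end of Mar, 31 days; 284 left).
−31 → Feb 28, 2011 (end of Feb, 28 days; 253 left).
−28 → Jan 31, 2011 (end of Jan, 31 days; 225 left).
−31 → Dec 31, 2010 (end of Dec, 31 days; 194 left).
−31 → Nov 30, 2010 (end of Nov, 30 days; 163 left).
−30 → Oct 31, 2010 (end of Oct, 31 days; 133 left).
−31 → Sep 30, 2010 (end of Sep, 30 days; 102 left).
−30 → Aug 31, 2010 (end of Aug, 31 days; 72 left).
−31 → Jul 31, 2010 (end of Jul, 31 days; 41 left).
−31 → Jun 30, 2010 (end of Jun, 30 days; 10 left).
−10 → Jun 20, 2010.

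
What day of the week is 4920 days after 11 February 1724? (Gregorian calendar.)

First find the weekday of Feb 11, 1724. Doomsday rule: the anchor day for the 1700s is Sunday. For year 24: 24÷12 = 2 r 0, and 0÷4 = 0, so 2+0+0 = 2.
Sunday + 2 ≡ Tuesday — that's 1724's doomsday.
In February the doomsday date is Feb 29 (1724 is a leap year (divisible by 4)).
Feb 11 is 18 days before Feb 29; 18 mod 7 = 4, so Tuesday − 4 = Friday.
4920 mod 7 = 6, so 4920 days after a Friday is Friday + 6 = Thursday.

Thursday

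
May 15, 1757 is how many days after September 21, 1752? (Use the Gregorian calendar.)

Sep 21, 1752 → Sep 21, 1753: 365 days.
Sep 21, 1753 → Sep 21, 1754: 365 days.
Sep 21, 1754 → Sep 21, 1755: 365 days.
Sep 21, 1755 → Sep 21, 1756: 366 days (Feb 29, 1756 is in that span).
Sep 21, 1756 → Oct 21, 1756: 30 days (September has 30).
Oct 21, 1756 → Nov 21, 1756: 31 days (October has 31).
Nov 21, 1756 → Dec 21, 1756: 30 days (November has 30).
Dec 21, 1756 → Jan 21, 1757: 31 days (December has 31).
Jan 21, 1757 → Feb 21, 1757: 31 days (January has 31).
Feb 21, 1757 → Mar 21, 1757: 28 days (February has 28).
Mar 21, 1757 → Apr 21, 1757: 31 days (March has 31).
Apr 21, 1757 → May 15, 1757: 24 days.
Total: 1697 days.

1697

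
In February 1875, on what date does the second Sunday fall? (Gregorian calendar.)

February 1, 1875 is a Monday.
The first Sunday is therefore February 7 (6 days later).
The second Sunday is 7 + 1×7 = February 14.

February 14, 1875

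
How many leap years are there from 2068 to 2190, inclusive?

Multiples of 4 in [2068,2190]: 31.
Of those, multiples of 100: 1 (not leap unless ÷400).
Multiples of 400: 0.
Leap years = 31 − 1 + 0 = 30.

30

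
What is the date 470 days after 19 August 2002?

+365 (one year) → Aug 19, 2003 (105 left).
Aug has 31 days: +13 → Sep 1, 2003 (92 left).
Sep has 30 days: +30 → Oct 1, 2003 (62 left).
Oct has 31 days: +31 → Nov 1, 2003 (31 left).
Nov has 30 days: +30 → Dec 1, 2003 (1 left).
+1 → Dec 2, 2003.

December 2, 2003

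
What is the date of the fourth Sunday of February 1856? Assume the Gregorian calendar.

February 1, 1856 is a Friday.
The first Sunday is therefore February 3 (2 days later).
The fourth Sunday is 3 + 3×7 = February 24.

February 24, 1856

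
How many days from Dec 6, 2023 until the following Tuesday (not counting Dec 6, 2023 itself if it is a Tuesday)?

Dec 6, 2023 is a Wednesday.
From Wednesday to the next Tuesday is 6 days.

6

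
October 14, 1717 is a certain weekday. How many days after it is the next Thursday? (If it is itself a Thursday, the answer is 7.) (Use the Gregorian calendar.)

7

Oct 14, 1717 is a Thursday.
From Thursday to the next Thursday is 7 days.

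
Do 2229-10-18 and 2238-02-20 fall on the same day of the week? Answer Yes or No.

No

From Oct 18, 2229 to Feb 20, 2238 is 3047 days.
3047 mod 7 = 2, so they are different weekdays.
(Oct 18, 2229 is a Sunday; Feb 20, 2238 is a Tuesday.)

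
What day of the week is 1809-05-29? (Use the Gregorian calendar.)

Monday

Doomsday rule: the anchor day for the 1800s is Friday. For year 09: 9÷12 = 0 r 9, and 9÷4 = 2, so 0+9+2 = 11.
Friday + 11 ≡ Tuesday — that's 1809's doomsday.
In May the doomsday date is May 9.
May 29 is 20 days after May 9; 20 mod 7 = 6, so Tuesday + 6 = Monday.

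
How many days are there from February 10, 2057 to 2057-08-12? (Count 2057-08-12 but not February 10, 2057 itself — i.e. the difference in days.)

183

Feb 10, 2057 → Mar 10, 2057: 28 days (February has 28).
Mar 10, 2057 → Apr 10, 2057: 31 days (March has 31).
Apr 10, 2057 → May 10, 2057: 30 days (April has 30).
May 10, 2057 → Jun 10, 2057: 31 days (May has 31).
Jun 10, 2057 → Jul 10, 2057: 30 days (June has 30).
Jul 10, 2057 → Aug 10, 2057: 31 days (July has 31).
Aug 10, 2057 → Aug 12, 2057: 2 days.
Total: 183 days.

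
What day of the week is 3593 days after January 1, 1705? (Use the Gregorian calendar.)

Saturday

First find the weekday of Jan 1, 1705. Doomsday rule: the anchor day for the 1700s is Sunday. For year 05: 5÷12 = 0 r 5, and 5÷4 = 1, so 0+5+1 = 6.
Sunday + 6 ≡ Saturday — that's 1705's doomsday.
In January the doomsday date is Jan 3 (1705 is not a leap year).
Jan 1 is 2 days before Jan 3; 2 mod 7 = 2, so Saturday − 2 = Thursday.
3593 mod 7 = 2, so 3593 days after a Thursday is Thursday + 2 = Saturday.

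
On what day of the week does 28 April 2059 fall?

Monday

January 1, 2059 is a Wednesday.
Jan 1, 2059 → Feb 1, 2059: 31 days (January has 31).
Feb 1, 2059 → Mar 1, 2059: 28 days (February has 28).
Mar 1, 2059 → Apr 1, 2059: 31 days (March has 31).
Apr 1, 2059 → Apr 28, 2059: 27 days.
Total: 117 days.
117 mod 7 = 5, so Wednesday + 5 = Monday.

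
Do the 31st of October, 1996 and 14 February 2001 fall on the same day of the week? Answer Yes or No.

No

From Oct 31, 1996 to Feb 14, 2001 is 1567 days.
1567 mod 7 = 6, so they are different weekdays.
(Oct 31, 1996 is a Thursday; Feb 14, 2001 is a Wednesday.)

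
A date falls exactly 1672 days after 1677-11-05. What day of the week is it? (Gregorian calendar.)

Thursday

First find the weekday of Nov 5, 1677. Doomsday rule: the anchor day for the 1600s is Tuesday. For year 77: 77÷12 = 6 r 5, and 5÷4 = 1, so 6+5+1 = 12.
Tuesday + 12 ≡ Sunday — that's 1677's doomsday.
In November the doomsday date is Nov 7.
Nov 5 is 2 days before Nov 7; 2 mod 7 = 2, so Sunday − 2 = Friday.
1672 mod 7 = 6, so 1672 days after a Friday is Friday + 6 = Thursday.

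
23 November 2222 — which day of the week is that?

Saturday

January 1, 2222 is a Tuesday.
Jan 1, 2222 → Feb 1, 2222: 31 days (January has 31).
Feb 1, 2222 → Mar 1, 2222: 28 days (February has 28).
Mar 1, 2222 → Apr 1, 2222: 31 days (March has 31).
Apr 1, 2222 → May 1, 2222: 30 days (April has 30).
May 1, 2222 → Jun 1, 2222: 31 days (May has 31).
Jun 1, 2222 → Jul 1, 2222: 30 days (June has 30).
Jul 1, 2222 → Aug 1, 2222: 31 days (July has 31).
Aug 1, 2222 → Sep 1, 2222: 31 days (August has 31).
Sep 1, 2222 → Oct 1, 2222: 30 days (September has 30).
Oct 1, 2222 → Nov 1, 2222: 31 days (October has 31).
Nov 1, 2222 → Nov 23, 2222: 22 days.
Total: 326 days.
326 mod 7 = 4, so Tuesday + 4 = Saturday.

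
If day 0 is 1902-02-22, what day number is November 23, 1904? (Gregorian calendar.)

1005

Feb 22, 1902 → Feb 22, 1903: 365 days.
Feb 22, 1903 → Feb 22, 1904: 365 days.
Feb 22, 1904 → Mar 22, 1904: 29 days (February has 29).
Mar 22, 1904 → Apr 22, 1904: 31 days (March has 31).
Apr 22, 1904 → May 22, 1904: 30 days (April has 30).
May 22, 1904 → Jun 22, 1904: 31 days (May has 31).
Jun 22, 1904 → Jul 22, 1904: 30 days (June has 30).
Jul 22, 1904 → Aug 22, 1904: 31 days (July has 31).
Aug 22, 1904 → Sep 22, 1904: 31 days (August has 31).
Sep 22, 1904 → Oct 22, 1904: 30 days (September has 30).
Oct 22, 1904 → Nov 22, 1904: 31 days (October has 31).
Nov 22, 1904 → Nov 23, 1904: 1 days.
Total: 1005 days.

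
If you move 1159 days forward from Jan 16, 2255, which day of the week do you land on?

First find the weekday of Jan 16, 2255. Doomsday rule: the anchor day for the 2200s is Friday. For year 55: 55÷12 = 4 r 7, and 7÷4 = 1, so 4+7+1 = 12.
Friday + 12 ≡ Wednesday — that's 2255's doomsday.
In January the doomsday date is Jan 3 (2255 is not a leap year).
Jan 16 is 13 days after Jan 3; 13 mod 7 = 6, so Wednesday + 6 = Tuesday.
1159 mod 7 = 4, so 1159 days after a Tuesday is Tuesday + 4 = Saturday.

Saturday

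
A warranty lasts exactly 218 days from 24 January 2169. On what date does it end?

Jan has 31 days: +8 → Feb 1, 2169 (210 left).
Feb has 28 days: +28 → Mar 1, 2169 (182 left).
Mar has 31 days: +31 → Apr 1, 2169 (151 left).
Apr has 30 days: +30 → May 1, 2169 (121 left).
May has 31 days: +31 → Jun 1, 2169 (90 left).
Jun has 30 days: +30 → Jul 1, 2169 (60 left).
Jul has 31 days: +31 → Aug 1, 2169 (29 left).
+29 → Aug 30, 2169.

August 30, 2169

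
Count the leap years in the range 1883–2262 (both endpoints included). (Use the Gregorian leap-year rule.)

Multiples of 4 in [1883,2262]: 95.
Of those, multiples of 100: 4 (not leap unless ÷400).
Multiples of 400: 1.
Leap years = 95 − 4 + 1 = 92.

92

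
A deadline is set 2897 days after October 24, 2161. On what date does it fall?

September 29, 2169

+365 (one year) → Oct 24, 2162 (2532 left).
+365 (one year) → Oct 24, 2163 (2167 left).
+366 (one year; includes Feb 29, 2164) → Oct 24, 2164 (1801 left).
+365 (one year) → Oct 24, 2165 (1436 left).
+365 (one year) → Oct 24, 2166 (1071 left).
+365 (one year) → Oct 24, 2167 (706 left).
+366 (one year; includes Feb 29, 2168) → Oct 24, 2168 (340 left).
Oct has 31 days: +8 → Nov 1, 2168 (332 left).
Nov has 30 days: +30 → Dec 1, 2168 (302 left).
Dec has 31 days: +31 → Jan 1, 2169 (271 left).
Jan has 31 days: +31 → Feb 1, 2169 (240 left).
Feb has 28 days: +28 → Mar 1, 2169 (212 left).
Mar has 31 days: +31 → Apr 1, 2169 (181 left).
Apr has 30 days: +30 → May 1, 2169 (151 left).
May has 31 days: +31 → Jun 1, 2169 (120 left).
Jun has 30 days: +30 → Jul 1, 2169 (90 left).
Jul has 31 days: +31 → Aug 1, 2169 (59 left).
Aug has 31 days: +31 → Sep 1, 2169 (28 left).
+28 → Sep 29, 2169.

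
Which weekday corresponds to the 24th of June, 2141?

Doomsday rule: the anchor day for the 2100s is Sunday. For year 41: 41÷12 = 3 r 5, and 5÷4 = 1, so 3+5+1 = 9.
Sunday + 9 ≡ Tuesday — that's 2141's doomsday.
In June the doomsday date is Jun 6.
Jun 24 is 18 days after Jun 6; 18 mod 7 = 4, so Tuesday + 4 = Saturday.

Saturday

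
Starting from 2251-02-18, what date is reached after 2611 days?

April 13, 2258

+365 (one year) → Feb 18, 2252 (2246 left).
+366 (one year; includes Feb 29, 2252) → Feb 18, 2253 (1880 left).
+365 (one year) → Feb 18, 2254 (1515 left).
+365 (one year) → Feb 18, 2255 (1150 left).
+365 (one year) → Feb 18, 2256 (785 left).
+366 (one year; includes Feb 29, 2256) → Feb 18, 2257 (419 left).
+365 (one year) → Feb 18, 2258 (54 left).
Feb has 28 days: +11 → Mar 1, 2258 (43 left).
Mar has 31 days: +31 → Apr 1, 2258 (12 left).
+12 → Apr 13, 2258.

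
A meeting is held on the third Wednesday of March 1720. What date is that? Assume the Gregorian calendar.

March 20, 1720

March 1, 1720 is a Friday.
The first Wednesday is therefore March 6 (5 days later).
The third Wednesday is 6 + 2×7 = March 20.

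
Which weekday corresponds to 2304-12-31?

Doomsday rule: the anchor day for the 2300s is Wednesday. For year 04: 4÷12 = 0 r 4, and 4÷4 = 1, so 0+4+1 = 5.
Wednesday + 5 ≡ Monday — that's 2304's doomsday.
In December the doomsday date is Dec 12.
Dec 31 is 19 days after Dec 12; 19 mod 7 = 5, so Monday + 5 = Saturday.

Saturday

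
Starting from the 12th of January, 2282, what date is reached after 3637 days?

December 28, 2291

+365 (one year) → Jan 12, 2283 (3272 left).
+365 (one year) → Jan 12, 2284 (2907 left).
+366 (one year; includes Feb 29, 2284) → Jan 12, 2285 (2541 left).
+365 (one year) → Jan 12, 2286 (2176 left).
+365 (one year) → Jan 12, 2287 (1811 left).
+365 (one year) → Jan 12, 2288 (1446 left).
+366 (one year; includes Feb 29, 2288) → Jan 12, 2289 (1080 left).
+365 (one year) → Jan 12, 2290 (715 left).
+365 (one year) → Jan 12, 2291 (350 left).
Jan has 31 days: +20 → Feb 1, 2291 (330 left).
Feb has 28 days: +28 → Mar 1, 2291 (302 left).
Mar has 31 days: +31 → Apr 1, 2291 (271 left).
Apr has 30 days: +30 → May 1, 2291 (241 left).
May has 31 days: +31 → Jun 1, 2291 (210 left).
Jun has 30 days: +30 → Jul 1, 2291 (180 left).
Jul has 31 days: +31 → Aug 1, 2291 (149 left).
Aug has 31 days: +31 → Sep 1, 2291 (118 left).
Sep has 30 days: +30 → Oct 1, 2291 (88 left).
Oct has 31 days: +31 → Nov 1, 2291 (57 left).
Nov has 30 days: +30 → Dec 1, 2291 (27 left).
+27 → Dec 28, 2291.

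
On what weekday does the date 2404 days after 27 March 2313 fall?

Sunday

Mar 27, 2313 is a Thursday.
2404 mod 7 = 3, so 2404 days after a Thursday is Thursday + 3 = Sunday.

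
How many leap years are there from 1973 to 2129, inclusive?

Multiples of 4 in [1973,2129]: 39.
Of those, multiples of 100: 2 (not leap unless ÷400).
Multiples of 400: 1.
Leap years = 39 − 2 + 1 = 38.

38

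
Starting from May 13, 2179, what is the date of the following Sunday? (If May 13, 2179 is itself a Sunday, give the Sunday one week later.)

May 13, 2179 is a Thursday.
From Thursday to the next Sunday is 3 days.
May 13, 2179 + 3 = May 16, 2179.

May 16, 2179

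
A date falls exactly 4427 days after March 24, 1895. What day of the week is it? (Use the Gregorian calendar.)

Wednesday

Mar 24, 1895 is a Sunday.
4427 mod 7 = 3, so 4427 days after a Sunday is Sunday + 3 = Wednesday.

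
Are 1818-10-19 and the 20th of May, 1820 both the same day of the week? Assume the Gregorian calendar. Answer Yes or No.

No

From Oct 19, 1818 to May 20, 1820 is 579 days.
579 mod 7 = 5, so they are different weekdays.
(Oct 19, 1818 is a Monday; May 20, 1820 is a Saturday.)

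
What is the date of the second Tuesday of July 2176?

July 1, 2176 is a Monday.
The first Tuesday is therefore July 2 (1 days later).
The second Tuesday is 2 + 1×7 = July 9.

July 9, 2176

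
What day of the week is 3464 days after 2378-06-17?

Friday

First find the weekday of Jun 17, 2378. Doomsday rule: the anchor day for the 2300s is Wednesday. For year 78: 78÷12 = 6 r 6, and 6÷4 = 1, so 6+6+1 = 13.
Wednesday + 13 ≡ Tuesday — that's 2378's doomsday.
In June the doomsday date is Jun 6.
Jun 17 is 11 days after Jun 6; 11 mod 7 = 4, so Tuesday + 4 = Saturday.
3464 mod 7 = 6, so 3464 days after a Saturday is Saturday + 6 = Friday.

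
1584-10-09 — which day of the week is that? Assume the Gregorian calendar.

Tuesday

Doomsday rule: the anchor day for the 1500s is Wednesday. For year 84: 84÷12 = 7 r 0, and 0÷4 = 0, so 7+0+0 = 7.
Wednesday + 7 ≡ Wednesday — that's 1584's doomsday.
In October the doomsday date is Oct 10.
Oct 9 is 1 day before Oct 10; 1 mod 7 = 1, so Wednesday − 1 = Tuesday.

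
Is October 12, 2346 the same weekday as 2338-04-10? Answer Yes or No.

From Apr 10, 2338 to Oct 12, 2346 is 3107 days.
3107 mod 7 = 6, so they are different weekdays.
(Apr 10, 2338 is a Sunday; Oct 12, 2346 is a Saturday.)

No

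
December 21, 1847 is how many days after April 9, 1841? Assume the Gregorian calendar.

Apr 9, 1841 → Apr 9, 1842: 365 days.
Apr 9, 1842 → Apr 9, 1843: 365 days.
Apr 9, 1843 → Apr 9, 1844: 366 days (Feb 29, 1844 is in that span).
Apr 9, 1844 → Apr 9, 1845: 365 days.
Apr 9, 1845 → Apr 9, 1846: 365 days.
Apr 9, 1846 → Apr 9, 1847: 365 days.
Apr 9, 1847 → May 9, 1847: 30 days (April has 30).
May 9, 1847 → Jun 9, 1847: 31 days (May has 31).
Jun 9, 1847 → Jul 9, 1847: 30 days (June has 30).
Jul 9, 1847 → Aug 9, 1847: 31 days (July has 31).
Aug 9, 1847 → Sep 9, 1847: 31 days (August has 31).
Sep 9, 1847 → Oct 9, 1847: 30 days (September has 30).
Oct 9, 1847 → Nov 9, 1847: 31 days (October has 31).
Nov 9, 1847 → Dec 9, 1847: 30 days (November has 30).
Dec 9, 1847 → Dec 21, 1847: 12 days.
Total: 2447 days.

2447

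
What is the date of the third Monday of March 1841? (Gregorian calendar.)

March 15, 1841

March 1, 1841 is a Monday.
The first Monday is therefore March 1 (same day).
The third Monday is 1 + 2×7 = March 15.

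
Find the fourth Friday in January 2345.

January 1, 2345 is a Monday.
The first Friday is therefore January 5 (4 days later).
The fourth Friday is 5 + 3×7 = January 26.

January 26, 2345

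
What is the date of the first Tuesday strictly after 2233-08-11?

Aug 11, 2233 is a Sunday.
From Sunday to the next Tuesday is 2 days.
Aug 11, 2233 + 2 = Aug 13, 2233.

August 13, 2233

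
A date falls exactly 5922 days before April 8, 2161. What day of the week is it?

Apr 8, 2161 is a Wednesday.
5922 mod 7 = 0, so 5922 days before a Wednesday is Wednesday − 0 = Wednesday.

Wednesday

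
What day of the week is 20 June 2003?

Friday

Doomsday rule: the anchor day for the 2000s is Tuesday. For year 03: 3÷12 = 0 r 3, and 3÷4 = 0, so 0+3+0 = 3.
Tuesday + 3 ≡ Friday — that's 2003's doomsday.
In June the doomsday date is Jun 6.
Jun 20 is 14 days after Jun 6; 14 mod 7 = 0, so Friday + 0 = Friday.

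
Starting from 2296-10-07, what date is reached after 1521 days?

+365 (one year) → Oct 7, 2297 (1156 left).
+365 (one year) → Oct 7, 2298 (791 left).
+365 (one year) → Oct 7, 2299 (426 left).
+365 (one year) → Oct 7, 2300 (61 left).
Oct has 31 days: +25 → Nov 1, 2300 (36 left).
Nov has 30 days: +30 → Dec 1, 2300 (6 left).
+6 → Dec 7, 2300.

December 7, 2300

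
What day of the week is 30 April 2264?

Saturday

Doomsday rule: the anchor day for the 2200s is Friday. For year 64: 64÷12 = 5 r 4, and 4÷4 = 1, so 5+4+1 = 10.
Friday + 10 ≡ Monday — that's 2264's doomsday.
In April the doomsday date is Apr 4.
Apr 30 is 26 days after Apr 4; 26 mod 7 = 5, so Monday + 5 = Saturday.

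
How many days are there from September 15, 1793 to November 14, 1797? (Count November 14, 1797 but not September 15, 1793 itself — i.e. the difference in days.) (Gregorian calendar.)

1521

Sep 15, 1793 → Sep 15, 1794: 365 days.
Sep 15, 1794 → Sep 15, 1795: 365 days.
Sep 15, 1795 → Sep 15, 1796: 366 days (Feb 29, 1796 is in that span).
Sep 15, 1796 → Sep 15, 1797: 365 days.
Sep 15, 1797 → Oct 15, 1797: 30 days (September has 30).
Oct 15, 1797 → Nov 14, 1797: 30 days.
Total: 1521 days.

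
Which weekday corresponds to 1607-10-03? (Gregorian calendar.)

Doomsday rule: the anchor day for the 1600s is Tuesday. For year 07: 7÷12 = 0 r 7, and 7÷4 = 1, so 0+7+1 = 8.
Tuesday + 8 ≡ Wednesday — that's 1607's doomsday.
In October the doomsday date is Oct 10.
Oct 3 is 7 days before Oct 10; 7 mod 7 = 0, so Wednesday − 0 = Wednesday.

Wednesday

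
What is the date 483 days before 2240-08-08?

April 13, 2239

−366 (one year; includes Feb 29, 2240) → Aug 8, 2239 (117 left).
−8 → Jul 31, 2239 (end of Jul, 31 days; 109 left).
−31 → Jun 30, 2239 (end of Jun, 30 days; 78 left).
−30 → May 31, 2239 (end of May, 31 days; 48 left).
−31 → Apr 30, 2239 (end of Apr, 30 days; 17 left).
−17 → Apr 13, 2239.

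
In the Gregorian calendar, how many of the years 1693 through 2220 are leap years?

Multiples of 4 in [1693,2220]: 132.
Of those, multiples of 100: 6 (not leap unless ÷400).
Multiples of 400: 1.
Leap years = 132 − 6 + 1 = 127.

127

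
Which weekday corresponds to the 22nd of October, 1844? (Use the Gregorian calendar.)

Tuesday

Doomsday rule: the anchor day for the 1800s is Friday. For year 44: 44÷12 = 3 r 8, and 8÷4 = 2, so 3+8+2 = 13.
Friday + 13 ≡ Thursday — that's 1844's doomsday.
In October the doomsday date is Oct 10.
Oct 22 is 12 days after Oct 10; 12 mod 7 = 5, so Thursday + 5 = Tuesday.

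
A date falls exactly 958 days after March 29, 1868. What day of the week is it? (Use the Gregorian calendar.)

First find the weekday of Mar 29, 1868. Doomsday rule: the anchor day for the 1800s is Friday. For year 68: 68÷12 = 5 r 8, and 8÷4 = 2, so 5+8+2 = 15.
Friday + 15 ≡ Saturday — that's 1868's doomsday.
In March the doomsday date is Mar 14.
Mar 29 is 15 days after Mar 14; 15 mod 7 = 1, so Saturday + 1 = Sunday.
958 mod 7 = 6, so 958 days after a Sunday is Sunday + 6 = Saturday.

Saturday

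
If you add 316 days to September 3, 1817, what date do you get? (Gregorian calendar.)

Sep has 30 days: +28 → Oct 1, 1817 (288 left).
Oct has 31 days: +31 → Nov 1, 1817 (257 left).
Nov has 30 days: +30 → Dec 1, 1817 (227 left).
Dec has 31 days: +31 → Jan 1, 1818 (196 left).
Jan has 31 days: +31 → Feb 1, 1818 (165 left).
Feb has 28 days: +28 → Mar 1, 1818 (137 left).
Mar has 31 days: +31 → Apr 1, 1818 (106 left).
Apr has 30 days: +30 → May 1, 1818 (76 left).
May has 31 days: +31 → Jun 1, 1818 (45 left).
Jun has 30 days: +30 → Jul 1, 1818 (15 left).
+15 → Jul 16, 1818.

July 16, 1818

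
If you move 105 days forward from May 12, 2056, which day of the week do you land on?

Friday

First find the weekday of May 12, 2056. Doomsday rule: the anchor day for the 2000s is Tuesday. For year 56: 56÷12 = 4 r 8, and 8÷4 = 2, so 4+8+2 = 14.
Tuesday + 14 ≡ Tuesday — that's 2056's doomsday.
In May the doomsday date is May 9.
May 12 is 3 days after May 9; 3 mod 7 = 3, so Tuesday + 3 = Friday.
105 mod 7 = 0, so 105 days after a Friday is Friday + 0 = Friday.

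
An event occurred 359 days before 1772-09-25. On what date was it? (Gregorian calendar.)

−25 → Aug 31, 1772 (end of Aug, 31 days; 334 left).
−31 → Jul 31, 1772 (end of Jul, 31 days; 303 left).
−31 → Jun 30, 1772 (end of Jun, 30 days; 272 left).
−30 → May 31, 1772 (end of May, 31 days; 242 left).
−31 → Apr 30, 1772 (end of Apr, 30 days; 211 left).
−30 → Mar 31, 1772 (end of Mar, 31 days; 181 left).
−31 → Feb 29, 1772 (end of Feb, 29 days; 150 left).
−29 → Jan 31, 1772 (end of Jan, 31 days; 121 left).
−31 → Dec 31, 1771 (end of Dec, 31 days; 90 left).
−31 → Nov 30, 1771 (end of Nov, 30 days; 59 left).
−30 → Oct 31, 1771 (end of Oct, 31 days; 29 left).
−29 → Oct 2, 1771.

October 2, 1771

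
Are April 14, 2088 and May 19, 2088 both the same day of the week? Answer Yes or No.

Yes

From Apr 14, 2088 to May 19, 2088 is 35 days.
35 mod 7 = 0, so they are the same weekday.
(Apr 14, 2088 is a Wednesday; May 19, 2088 is a Wednesday.)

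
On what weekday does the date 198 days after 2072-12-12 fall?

Wednesday

Dec 12, 2072 is a Monday.
198 mod 7 = 2, so 198 days after a Monday is Monday + 2 = Wednesday.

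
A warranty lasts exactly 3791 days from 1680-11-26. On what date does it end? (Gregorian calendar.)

April 14, 1691

+365 (one year) → Nov 26, 1681 (3426 left).
+365 (one year) → Nov 26, 1682 (3061 left).
+365 (one year) → Nov 26, 1683 (2696 left).
+366 (one year; includes Feb 29, 1684) → Nov 26, 1684 (2330 left).
+365 (one year) → Nov 26, 1685 (1965 left).
+365 (one year) → Nov 26, 1686 (1600 left).
+365 (one year) → Nov 26, 1687 (1235 left).
+366 (one year; includes Feb 29, 1688) → Nov 26, 1688 (869 left).
+365 (one year) → Nov 26, 1689 (504 left).
+365 (one year) → Nov 26, 1690 (139 left).
Nov has 30 days: +5 → Dec 1, 1690 (134 left).
Dec has 31 days: +31 → Jan 1, 1691 (103 left).
Jan has 31 days: +31 → Feb 1, 1691 (72 left).
Feb has 28 days: +28 → Mar 1, 1691 (44 left).
Mar has 31 days: +31 → Apr 1, 1691 (13 left).
+13 → Apr 14, 1691.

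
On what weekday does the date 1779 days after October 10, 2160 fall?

Saturday

Oct 10, 2160 is a Friday.
1779 mod 7 = 1, so 1779 days after a Friday is Friday + 1 = Saturday.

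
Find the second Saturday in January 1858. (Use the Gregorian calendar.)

January 9, 1858

January 1, 1858 is a Friday.
The first Saturday is therefore January 2 (1 days later).
The second Saturday is 2 + 1×7 = January 9.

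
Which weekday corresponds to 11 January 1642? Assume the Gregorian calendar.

Doomsday rule: the anchor day for the 1600s is Tuesday. For year 42: 42÷12 = 3 r 6, and 6÷4 = 1, so 3+6+1 = 10.
Tuesday + 10 ≡ Friday — that's 1642's doomsday.
In January the doomsday date is Jan 3 (1642 is not a leap year).
Jan 11 is 8 days after Jan 3; 8 mod 7 = 1, so Friday + 1 = Saturday.

Saturday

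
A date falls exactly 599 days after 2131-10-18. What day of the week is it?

First find the weekday of Oct 18, 2131. Doomsday rule: the anchor day for the 2100s is Sunday. For year 31: 31÷12 = 2 r 7, and 7÷4 = 1, so 2+7+1 = 10.
Sunday + 10 ≡ Wednesday — that's 2131's doomsday.
In October the doomsday date is Oct 10.
Oct 18 is 8 days after Oct 10; 8 mod 7 = 1, so Wednesday + 1 = Thursday.
599 mod 7 = 4, so 599 days after a Thursday is Thursday + 4 = Monday.

Monday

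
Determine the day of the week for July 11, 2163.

Doomsday rule: the anchor day for the 2100s is Sunday. For year 63: 63÷12 = 5 r 3, and 3÷4 = 0, so 5+3+0 = 8.
Sunday + 8 ≡ Monday — that's 2163's doomsday.
In July the doomsday date is Jul 11.
Jul 11 is the doomsday itself: Monday.

Monday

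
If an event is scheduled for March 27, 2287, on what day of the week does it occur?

Doomsday rule: the anchor day for the 2200s is Friday. For year 87: 87÷12 = 7 r 3, and 3÷4 = 0, so 7+3+0 = 10.
Friday + 10 ≡ Monday — that's 2287's doomsday.
In March the doomsday date is Mar 14.
Mar 27 is 13 days after Mar 14; 13 mod 7 = 6, so Monday + 6 = Sunday.

Sunday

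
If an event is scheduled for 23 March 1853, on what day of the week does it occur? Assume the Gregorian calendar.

Wednesday

Doomsday rule: the anchor day for the 1800s is Friday. For year 53: 53÷12 = 4 r 5, and 5÷4 = 1, so 4+5+1 = 10.
Friday + 10 ≡ Monday — that's 1853's doomsday.
In March the doomsday date is Mar 14.
Mar 23 is 9 days after Mar 14; 9 mod 7 = 2, so Monday + 2 = Wednesday.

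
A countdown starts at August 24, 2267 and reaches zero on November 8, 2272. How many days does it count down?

Aug 24, 2267 → Aug 24, 2268: 366 days (Feb 29, 2268 is in that span).
Aug 24, 2268 → Aug 24, 2269: 365 days.
Aug 24, 2269 → Aug 24, 2270: 365 days.
Aug 24, 2270 → Aug 24, 2271: 365 days.
Aug 24, 2271 → Aug 24, 2272: 366 days (Feb 29, 2272 is in that span).
Aug 24, 2272 → Sep 24, 2272: 31 days (August has 31).
Sep 24, 2272 → Oct 24, 2272: 30 days (September has 30).
Oct 24, 2272 → Nov 8, 2272: 15 days.
Total: 1903 days.

1903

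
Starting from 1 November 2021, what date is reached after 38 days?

December 9, 2021

Nov has 30 days: +30 → Dec 1, 2021 (8 left).
+8 → Dec 9, 2021.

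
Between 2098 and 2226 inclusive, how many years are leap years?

Multiples of 4 in [2098,2226]: 32.
Of those, multiples of 100: 2 (not leap unless ÷400).
Multiples of 400: 0.
Leap years = 32 − 2 + 0 = 30.

30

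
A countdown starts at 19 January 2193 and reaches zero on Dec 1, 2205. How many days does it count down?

Jan 19, 2193 → Jan 19, 2194: 365 days.
Jan 19, 2194 → Jan 19, 2195: 365 days.
Jan 19, 2195 → Jan 19, 2196: 365 days.
Jan 19, 2196 → Jan 19, 2197: 366 days (Feb 29, 2196 is in that span).
Jan 19, 2197 → Jan 19, 2198: 365 days.
Jan 19, 2198 → Jan 19, 2199: 365 days.
Jan 19, 2199 → Jan 19, 2200: 365 days.
Jan 19, 2200 → Jan 19, 2201: 365 days.
Jan 19, 2201 → Jan 19, 2202: 365 days.
Jan 19, 2202 → Jan 19, 2203: 365 days.
Jan 19, 2203 → Jan 19, 2204: 365 days.
Jan 19, 2204 → Jan 19, 2205: 366 days (Feb 29, 2204 is in that span).
Jan 19, 2205 → Feb 19, 2205: 31 days (January has 31).
Feb 19, 2205 → Mar 19, 2205: 28 days (February has 28).
Mar 19, 2205 → Apr 19, 2205: 31 days (March has 31).
Apr 19, 2205 → May 19, 2205: 30 days (April has 30).
May 19, 2205 → Jun 19, 2205: 31 days (May has 31).
Jun 19, 2205 → Jul 19, 2205: 30 days (June has 30).
Jul 19, 2205 → Aug 19, 2205: 31 days (July has 31).
Aug 19, 2205 → Sep 19, 2205: 31 days (August has 31).
Sep 19, 2205 → Oct 19, 2205: 30 days (September has 30).
Oct 19, 2205 → Nov 19, 2205: 31 days (October has 31).
Nov 19, 2205 → Dec 1, 2205: 12 days.
Total: 4698 days.

4698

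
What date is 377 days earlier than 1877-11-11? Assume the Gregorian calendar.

October 30, 1876

−11 → Oct 31, 1877 (end of Oct, 31 days; 366 left).
−31 → Sep 30, 1877 (end of Sep, 30 days; 335 left).
−30 → Aug 31, 1877 (end of Aug, 31 days; 305 left).
−31 → Jul 31, 1877 (end of Jul, 31 days; 274 left).
−31 → Jun 30, 1877 (end of Jun, 30 days; 243 left).
−30 → May 31, 1877 (end of May, 31 days; 213 left).
−31 → Apr 30, 1877 (end of Apr, 30 days; 182 left).
−30 → Mar 31, 1877 (end of Mar, 31 days; 152 left).
−31 → Feb 28, 1877 (end of Feb, 28 days; 121 left).
−28 → Jan 31, 1877 (end of Jan, 31 days; 93 left).
−31 → Dec 31, 1876 (end of Dec, 31 days; 62 left).
−31 → Nov 30, 1876 (end of Nov, 30 days; 31 left).
−30 → Oct 31, 1876 (end of Oct, 31 days; 1 left).
−1 → Oct 30, 1876.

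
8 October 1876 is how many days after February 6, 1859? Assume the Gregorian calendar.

Feb 6, 1859 → Feb 6, 1860: 365 days.
Feb 6, 1860 → Feb 6, 1861: 366 days (Feb 29, 1860 is in that span).
Feb 6, 1861 → Feb 6, 1862: 365 days.
Feb 6, 1862 → Feb 6, 1863: 365 days.
Feb 6, 1863 → Feb 6, 1864: 365 days.
Feb 6, 1864 → Feb 6, 1865: 366 days (Feb 29, 1864 is in that span).
Feb 6, 1865 → Feb 6, 1866: 365 days.
Feb 6, 1866 → Feb 6, 1867: 365 days.
Feb 6, 1867 → Feb 6, 1868: 365 days.
Feb 6, 1868 → Feb 6, 1869: 366 days (Feb 29, 1868 is in that span).
Feb 6, 1869 → Feb 6, 1870: 365 days.
Feb 6, 1870 → Feb 6, 1871: 365 days.
Feb 6, 1871 → Feb 6, 1872: 365 days.
Feb 6, 1872 → Feb 6, 1873: 366 days (Feb 29, 1872 is in that span).
Feb 6, 1873 → Feb 6, 1874: 365 days.
Feb 6, 1874 → Feb 6, 1875: 365 days.
Feb 6, 1875 → Feb 6, 1876: 365 days.
Feb 6, 1876 → Mar 6, 1876: 29 days (February has 29).
Mar 6, 1876 → Apr 6, 1876: 31 days (March has 31).
Apr 6, 1876 → May 6, 1876: 30 days (April has 30).
May 6, 1876 → Jun 6, 1876: 31 days (May has 31).
Jun 6, 1876 → Jul 6, 1876: 30 days (June has 30).
Jul 6, 1876 → Aug 6, 1876: 31 days (July has 31).
Aug 6, 1876 → Sep 6, 1876: 31 days (August has 31).
Sep 6, 1876 → Oct 6, 1876: 30 days (September has 30).
Oct 6, 1876 → Oct 8, 1876: 2 days.
Total: 6454 days.

6454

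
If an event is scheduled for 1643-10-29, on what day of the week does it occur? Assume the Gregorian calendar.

Doomsday rule: the anchor day for the 1600s is Tuesday. For year 43: 43÷12 = 3 r 7, and 7÷4 = 1, so 3+7+1 = 11.
Tuesday + 11 ≡ Saturday — that's 1643's doomsday.
In October the doomsday date is Oct 10.
Oct 29 is 19 days after Oct 10; 19 mod 7 = 5, so Saturday + 5 = Thursday.

Thursday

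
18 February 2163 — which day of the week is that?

Doomsday rule: the anchor day for the 2100s is Sunday. For year 63: 63÷12 = 5 r 3, and 3÷4 = 0, so 5+3+0 = 8.
Sunday + 8 ≡ Monday — that's 2163's doomsday.
In February the doomsday date is Feb 28 (2163 is not a leap year).
Feb 18 is 10 days before Feb 28; 10 mod 7 = 3, so Monday − 3 = Friday.

Friday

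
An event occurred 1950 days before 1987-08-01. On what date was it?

March 30, 1982

−365 (one year) → Aug 1, 1986 (1585 left).
−365 (one year) → Aug 1, 1985 (1220 left).
−365 (one year) → Aug 1, 1984 (855 left).
−366 (one year; includes Feb 29, 1984) → Aug 1, 1983 (489 left).
−365 (one year) → Aug 1, 1982 (124 left).
−1 → Jul 31, 1982 (end of Jul, 31 days; 123 left).
−31 → Jun 30, 1982 (end of Jun, 30 days; 92 left).
−30 → May 31, 1982 (end of May, 31 days; 62 left).
−31 → Apr 30, 1982 (end of Apr, 30 days; 31 left).
−30 → Mar 31, 1982 (end of Mar, 31 days; 1 left).
−1 → Mar 30, 1982.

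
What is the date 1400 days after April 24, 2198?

February 23, 2202

+365 (one year) → Apr 24, 2199 (1035 left).
+365 (one year) → Apr 24, 2200 (670 left).
+365 (one year) → Apr 24, 2201 (305 left).
Apr has 30 days: +7 → May 1, 2201 (298 left).
May has 31 days: +31 → Jun 1, 2201 (267 left).
Jun has 30 days: +30 → Jul 1, 2201 (237 left).
Jul has 31 days: +31 → Aug 1, 2201 (206 left).
Aug has 31 days: +31 → Sep 1, 2201 (175 left).
Sep has 30 days: +30 → Oct 1, 2201 (145 left).
Oct has 31 days: +31 → Nov 1, 2201 (114 left).
Nov has 30 days: +30 → Dec 1, 2201 (84 left).
Dec has 31 days: +31 → Jan 1, 2202 (53 left).
Jan has 31 days: +31 → Feb 1, 2202 (22 left).
+22 → Feb 23, 2202.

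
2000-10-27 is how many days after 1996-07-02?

Jul 2, 1996 → Jul 2, 1997: 365 days.
Jul 2, 1997 → Jul 2, 1998: 365 days.
Jul 2, 1998 → Jul 2, 1999: 365 days.
Jul 2, 1999 → Jul 2, 2000: 366 days (Feb 29, 2000 is in that span).
Jul 2, 2000 → Aug 2, 2000: 31 days (July has 31).
Aug 2, 2000 → Sep 2, 2000: 31 days (August has 31).
Sep 2, 2000 → Oct 2, 2000: 30 days (September has 30).
Oct 2, 2000 → Oct 27, 2000: 25 days.
Total: 1578 days.

1578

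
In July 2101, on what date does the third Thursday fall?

July 21, 2101

July 1, 2101 is a Friday.
The first Thursday is therefore July 7 (6 days later).
The third Thursday is 7 + 2×7 = July 21.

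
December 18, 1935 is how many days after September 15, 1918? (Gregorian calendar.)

Sep 15, 1918 → Sep 15, 1919: 365 days.
Sep 15, 1919 → Sep 15, 1920: 366 days (Feb 29, 1920 is in that span).
Sep 15, 1920 → Sep 15, 1921: 365 days.
Sep 15, 1921 → Sep 15, 1922: 365 days.
Sep 15, 1922 → Sep 15, 1923: 365 days.
Sep 15, 1923 → Sep 15, 1924: 366 days (Feb 29, 1924 is in that span).
Sep 15, 1924 → Sep 15, 1925: 365 days.
Sep 15, 1925 → Sep 15, 1926: 365 days.
Sep 15, 1926 → Sep 15, 1927: 365 days.
Sep 15, 1927 → Sep 15, 1928: 366 days (Feb 29, 1928 is in that span).
Sep 15, 1928 → Sep 15, 1929: 365 days.
Sep 15, 1929 → Sep 15, 1930: 365 days.
Sep 15, 1930 → Sep 15, 1931: 365 days.
Sep 15, 1931 → Sep 15, 1932: 366 days (Feb 29, 1932 is in that span).
Sep 15, 1932 → Sep 15, 1933: 365 days.
Sep 15, 1933 → Sep 15, 1934: 365 days.
Sep 15, 1934 → Sep 15, 1935: 365 days.
Sep 15, 1935 → Oct 15, 1935: 30 days (September has 30).
Oct 15, 1935 → Nov 15, 1935: 31 days (October has 31).
Nov 15, 1935 → Dec 15, 1935: 30 days (November has 30).
Dec 15, 1935 → Dec 18, 1935: 3 days.
Total: 6303 days.

6303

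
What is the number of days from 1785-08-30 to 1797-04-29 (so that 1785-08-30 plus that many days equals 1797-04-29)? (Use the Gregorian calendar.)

Aug 30, 1785 → Aug 30, 1786: 365 days.
Aug 30, 1786 → Aug 30, 1787: 365 days.
Aug 30, 1787 → Aug 30, 1788: 366 days (Feb 29, 1788 is in that span).
Aug 30, 1788 → Aug 30, 1789: 365 days.
Aug 30, 1789 → Aug 30, 1790: 365 days.
Aug 30, 1790 → Aug 30, 1791: 365 days.
Aug 30, 1791 → Aug 30, 1792: 366 days (Feb 29, 1792 is in that span).
Aug 30, 1792 → Aug 30, 1793: 365 days.
Aug 30, 1793 → Aug 30, 1794: 365 days.
Aug 30, 1794 → Aug 30, 1795: 365 days.
Aug 30, 1795 → Aug 30, 1796: 366 days (Feb 29, 1796 is in that span).
Aug 30, 1796 → Sep 30, 1796: 31 days (August has 31).
Sep 30, 1796 → Oct 30, 1796: 30 days (September has 30).
Oct 30, 1796 → Nov 30, 1796: 31 days (October has 31).
Nov 30, 1796 → Dec 30, 1796: 30 days (November has 30).
Dec 30, 1796 → Jan 30, 1797: 31 days (December has 31).
Jan 30, 1797 → Feb 28, 1797: 29 days (January has 31).
Feb 28, 1797 → Mar 28, 1797: 28 days (February has 28).
Mar 28, 1797 → Apr 28, 1797: 31 days (March has 31).
Apr 28, 1797 → Apr 29, 1797: 1 days.
Total: 4260 days.

4260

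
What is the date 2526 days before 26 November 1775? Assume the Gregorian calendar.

December 26, 1768

−365 (one year) → Nov 26, 1774 (2161 left).
−365 (one year) → Nov 26, 1773 (1796 left).
−365 (one year) → Nov 26, 1772 (1431 left).
−366 (one year; includes Feb 29, 1772) → Nov 26, 1771 (1065 left).
−365 (one year) → Nov 26, 1770 (700 left).
−365 (one year) → Nov 26, 1769 (335 left).
−26 → Oct 31, 1769 (end of Oct, 31 days; 309 left).
−31 → Sep 30, 1769 (end of Sep, 30 days; 278 left).
−30 → Aug 31, 1769 (end of Aug, 31 days; 248 left).
−31 → Jul 31, 1769 (end of Jul, 31 days; 217 left).
−31 → Jun 30, 1769 (end of Jun, 30 days; 186 left).
−30 → May 31, 1769 (end of May, 31 days; 156 left).
−31 → Apr 30, 1769 (end of Apr, 30 days; 125 left).
−30 → Mar 31, 1769 (end of Mar, 31 days; 95 left).
−31 → Feb 28, 1769 (end of Feb, 28 days; 64 left).
−28 → Jan 31, 1769 (end of Jan, 31 days; 36 left).
−31 → Dec 31, 1768 (end of Dec, 31 days; 5 left).
−5 → Dec 26, 1768.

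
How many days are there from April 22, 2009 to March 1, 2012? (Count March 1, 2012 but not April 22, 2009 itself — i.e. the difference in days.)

Apr 22, 2009 → Apr 22, 2010: 365 days.
Apr 22, 2010 → Apr 22, 2011: 365 days.
Apr 22, 2011 → May 22, 2011: 30 days (April has 30).
May 22, 2011 → Jun 22, 2011: 31 days (May has 31).
Jun 22, 2011 → Jul 22, 2011: 30 days (June has 30).
Jul 22, 2011 → Aug 22, 2011: 31 days (July has 31).
Aug 22, 2011 → Sep 22, 2011: 31 days (August has 31).
Sep 22, 2011 → Oct 22, 2011: 30 days (September has 30).
Oct 22, 2011 → Nov 22, 2011: 31 days (October has 31).
Nov 22, 2011 → Dec 22, 2011: 30 days (November has 30).
Dec 22, 2011 → Jan 22, 2012: 31 days (December has 31).
Jan 22, 2012 → Feb 22, 2012: 31 days (January has 31).
Feb 22, 2012 → Mar 1, 2012: 8 days.
Total: 1044 days.

1044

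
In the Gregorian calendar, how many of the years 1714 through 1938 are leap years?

Multiples of 4 in [1714,1938]: 56.
Of those, multiples of 100: 2 (not leap unless ÷400).
Multiples of 400: 0.
Leap years = 56 − 2 + 0 = 54.

54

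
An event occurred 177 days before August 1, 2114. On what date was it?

−1 → Jul 31, 2114 (end of Jul, 31 days; 176 left).
−31 → Jun 30, 2114 (end of Jun, 30 days; 145 left).
−30 → May 31, 2114 (end of May, 31 days; 115 left).
−31 → Apr 30, 2114 (end of Apr, 30 days; 84 left).
−30 → Mar 31, 2114 (end of Mar, 31 days; 54 left).
−31 → Feb 28, 2114 (end of Feb, 28 days; 23 left).
−23 → Feb 5, 2114.

February 5, 2114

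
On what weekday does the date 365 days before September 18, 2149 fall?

Wednesday

Sep 18, 2149 is a Thursday.
365 mod 7 = 1, so 365 days before a Thursday is Thursday − 1 = Wednesday.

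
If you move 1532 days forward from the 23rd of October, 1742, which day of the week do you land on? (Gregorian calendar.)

Oct 23, 1742 is a Tuesday.
1532 mod 7 = 6, so 1532 days after a Tuesday is Tuesday + 6 = Monday.

Monday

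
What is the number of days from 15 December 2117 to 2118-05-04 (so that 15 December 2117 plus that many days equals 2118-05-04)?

140

Dec 15, 2117 → Jan 15, 2118: 31 days (December has 31).
Jan 15, 2118 → Feb 15, 2118: 31 days (January has 31).
Feb 15, 2118 → Mar 15, 2118: 28 days (February has 28).
Mar 15, 2118 → Apr 15, 2118: 31 days (March has 31).
Apr 15, 2118 → May 4, 2118: 19 days.
Total: 140 days.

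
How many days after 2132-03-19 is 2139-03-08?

2545

Mar 19, 2132 → Mar 19, 2133: 365 days.
Mar 19, 2133 → Mar 19, 2134: 365 days.
Mar 19, 2134 → Mar 19, 2135: 365 days.
Mar 19, 2135 → Mar 19, 2136: 366 days (Feb 29, 2136 is in that span).
Mar 19, 2136 → Mar 19, 2137: 365 days.
Mar 19, 2137 → Mar 19, 2138: 365 days.
Mar 19, 2138 → Apr 19, 2138: 31 days (March has 31).
Apr 19, 2138 → May 19, 2138: 30 days (April has 30).
May 19, 2138 → Jun 19, 2138: 31 days (May has 31).
Jun 19, 2138 → Jul 19, 2138: 30 days (June has 30).
Jul 19, 2138 → Aug 19, 2138: 31 days (July has 31).
Aug 19, 2138 → Sep 19, 2138: 31 days (August has 31).
Sep 19, 2138 → Oct 19, 2138: 30 days (September has 30).
Oct 19, 2138 → Nov 19, 2138: 31 days (October has 31).
Nov 19, 2138 → Dec 19, 2138: 30 days (November has 30).
Dec 19, 2138 → Jan 19, 2139: 31 days (December has 31).
Jan 19, 2139 → Feb 19, 2139: 31 days (January has 31).
Feb 19, 2139 → Mar 8, 2139: 17 days.
Total: 2545 days.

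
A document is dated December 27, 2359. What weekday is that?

Sunday

Doomsday rule: the anchor day for the 2300s is Wednesday. For year 59: 59÷12 = 4 r 11, and 11÷4 = 2, so 4+11+2 = 17.
Wednesday + 17 ≡ Saturday — that's 2359's doomsday.
In December the doomsday date is Dec 12.
Dec 27 is 15 days after Dec 12; 15 mod 7 = 1, so Saturday + 1 = Sunday.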